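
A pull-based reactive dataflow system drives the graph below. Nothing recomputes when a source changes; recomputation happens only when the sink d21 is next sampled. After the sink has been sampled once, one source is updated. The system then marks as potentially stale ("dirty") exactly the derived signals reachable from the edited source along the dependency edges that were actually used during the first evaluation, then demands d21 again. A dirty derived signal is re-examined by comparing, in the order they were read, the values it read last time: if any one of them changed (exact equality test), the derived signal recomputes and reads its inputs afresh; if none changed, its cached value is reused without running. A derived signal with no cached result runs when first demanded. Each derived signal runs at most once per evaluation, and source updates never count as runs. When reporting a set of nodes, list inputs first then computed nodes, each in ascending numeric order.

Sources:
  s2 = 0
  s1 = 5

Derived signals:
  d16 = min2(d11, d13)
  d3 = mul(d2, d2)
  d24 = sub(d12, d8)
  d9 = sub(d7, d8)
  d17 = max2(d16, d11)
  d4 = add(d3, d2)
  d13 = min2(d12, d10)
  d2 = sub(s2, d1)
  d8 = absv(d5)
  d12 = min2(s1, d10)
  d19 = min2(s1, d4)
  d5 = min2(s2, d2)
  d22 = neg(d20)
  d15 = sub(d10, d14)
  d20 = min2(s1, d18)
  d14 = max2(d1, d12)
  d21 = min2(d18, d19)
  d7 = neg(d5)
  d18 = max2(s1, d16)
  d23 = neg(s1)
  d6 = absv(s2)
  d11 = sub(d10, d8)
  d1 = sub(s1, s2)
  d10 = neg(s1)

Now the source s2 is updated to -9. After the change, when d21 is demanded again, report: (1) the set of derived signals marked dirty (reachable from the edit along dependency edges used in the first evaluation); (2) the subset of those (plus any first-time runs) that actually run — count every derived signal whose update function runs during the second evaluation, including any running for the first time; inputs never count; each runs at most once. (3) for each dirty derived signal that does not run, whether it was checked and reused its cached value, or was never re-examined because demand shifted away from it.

First evaluation (everything demanded from the output):
  d1 = sub(5, 0) = 5
  d2 = sub(0, 5) = -5
  d3 = mul(-5, -5) = 25
  d4 = add(25, -5) = 20
  d5 = min2(0, -5) = -5
  d8 = absv(-5) = 5
  d10 = neg(5) = -5
  d11 = sub(-5, 5) = -10
  d12 = min2(5, -5) = -5
  d13 = min2(-5, -5) = -5
  d16 = min2(-10, -5) = -10
  d18 = max2(5, -10) = 5
  d19 = min2(5, 20) = 5
  d21 = min2(5, 5) = 5

Propagation after the edit:
  d1: runs — s2 0->-9; result 14.
  d2: runs — s2 0->-9; d1 5->14; result -23.
  d3: runs — d2 -5->-23; d2 -5->-23; result 529.
  d4: runs — d3 25->529; d2 -5->-23; result 506.
  d5: runs — s2 0->-9; d2 -5->-23; result -23.
  d8: runs — d5 -5->-23; result 23.
  d11: runs — d8 5->23; result -28.
  d16: runs — d11 -10->-28; result -28.
  d18: runs — d16 -10->-28; result 5 (same value as before).
  d19: runs — d4 20->506; result 5 (same value as before).
  d21: checked — values it read are unchanged (d18 unchanged, d19 unchanged); reused cached 5 without running.

Key observation: the cutoff stops propagation at d21 — its inputs' values are unchanged, so it reuses its cache.

Marked dirty: d1, d2, d3, d4, d5, d8, d11, d16, d18, d19, d21.
Derived signals that run: d1, d2, d3, d4, d5, d8, d11, d16, d18, d19 — 10 in total.
Checked but reused from cache: d21.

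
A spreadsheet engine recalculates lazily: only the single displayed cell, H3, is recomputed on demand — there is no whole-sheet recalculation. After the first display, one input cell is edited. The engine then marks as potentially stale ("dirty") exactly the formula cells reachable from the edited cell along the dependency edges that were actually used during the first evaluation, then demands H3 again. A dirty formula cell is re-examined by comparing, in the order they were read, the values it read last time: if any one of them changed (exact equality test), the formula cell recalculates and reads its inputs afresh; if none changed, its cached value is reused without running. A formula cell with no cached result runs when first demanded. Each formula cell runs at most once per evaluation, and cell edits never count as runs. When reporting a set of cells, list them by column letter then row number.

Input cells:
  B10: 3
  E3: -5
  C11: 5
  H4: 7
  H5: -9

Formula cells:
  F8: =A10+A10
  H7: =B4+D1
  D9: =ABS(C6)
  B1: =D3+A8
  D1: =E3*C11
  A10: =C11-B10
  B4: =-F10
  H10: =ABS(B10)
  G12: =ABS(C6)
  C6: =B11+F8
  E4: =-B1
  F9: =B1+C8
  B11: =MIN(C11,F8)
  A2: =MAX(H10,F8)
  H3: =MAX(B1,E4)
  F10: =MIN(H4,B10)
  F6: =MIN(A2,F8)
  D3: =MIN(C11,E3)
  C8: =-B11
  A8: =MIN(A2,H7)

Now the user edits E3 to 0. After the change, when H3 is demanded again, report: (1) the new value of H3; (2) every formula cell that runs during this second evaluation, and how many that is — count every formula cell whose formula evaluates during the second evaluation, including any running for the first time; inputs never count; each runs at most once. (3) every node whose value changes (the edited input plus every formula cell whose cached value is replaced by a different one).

First evaluation (everything demanded from the output):
  A10 = 5 - 3 = 2
  D1 = -5 * 5 = -25
  D3 = MIN(5, -5) = -5
  F8 = 2 + 2 = 4
  F10 = MIN(7, 3) = 3
  B4 = -(3) = -3
  H7 = -3 + -25 = -28
  H10 = ABS(3) = 3
  A2 = MAX(3, 4) = 4
  A8 = MIN(4, -28) = -28
  B1 = -5 + -28 = -33
  E4 = -(-33) = 33
  H3 = MAX(-33, 33) = 33

Propagation after the edit:
  D1: runs — E3 -5->0; result 0.
  D3: runs — E3 -5->0; result 0.
  H7: runs — D1 -25->0; result -3.
  A8: runs — H7 -28->-3; result -3.
  B1: runs — D3 -5->0; A8 -28->-3; result -3.
  E4: runs — B1 -33->-3; result 3.
  H3: runs — B1 -33->-3; E4 33->3; result 3.

New value of H3: 3.
Formula cells that run: A8, B1, D1, D3, E4, H3, H7 — 7 in total.
Values that change: A8, B1, D1, D3, E3, E4, H3, H7.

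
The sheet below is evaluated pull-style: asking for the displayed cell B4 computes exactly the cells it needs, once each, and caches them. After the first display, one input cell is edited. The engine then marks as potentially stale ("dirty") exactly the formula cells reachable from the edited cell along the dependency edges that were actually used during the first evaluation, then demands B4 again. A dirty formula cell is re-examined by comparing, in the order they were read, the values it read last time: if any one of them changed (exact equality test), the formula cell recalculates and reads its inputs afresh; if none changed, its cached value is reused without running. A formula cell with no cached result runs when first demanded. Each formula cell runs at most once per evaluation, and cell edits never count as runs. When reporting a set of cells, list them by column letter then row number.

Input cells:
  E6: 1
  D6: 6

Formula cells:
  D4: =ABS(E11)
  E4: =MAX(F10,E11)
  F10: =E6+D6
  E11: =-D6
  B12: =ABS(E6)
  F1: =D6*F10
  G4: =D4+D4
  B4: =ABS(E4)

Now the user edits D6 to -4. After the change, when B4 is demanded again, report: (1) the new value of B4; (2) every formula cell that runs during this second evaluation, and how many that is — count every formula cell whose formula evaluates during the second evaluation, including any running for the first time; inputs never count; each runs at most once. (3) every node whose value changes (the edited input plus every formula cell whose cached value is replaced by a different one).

Demanding B4 again yields 4.
4 formula cells run: B4, E4, E11, F10.
The nodes whose values change: B4, D6, E4, E11, F10.

First demand of the output computes:
  E11 = -(6) = -6
  F10 = 1 + 6 = 7
  E4 = MAX(7, -6) = 7
  B4 = ABS(7) = 7

After the edit, cleaning proceeds:
  E11: a read changed (D6 6->-4) — executes, giving 4.
  F10: a read changed (D6 6->-4) — executes, giving -3.
  E4: a read changed (F10 7->-3; E11 -6->4) — executes, giving 4.
  B4: a read changed (E4 7->4) — executes, giving 4.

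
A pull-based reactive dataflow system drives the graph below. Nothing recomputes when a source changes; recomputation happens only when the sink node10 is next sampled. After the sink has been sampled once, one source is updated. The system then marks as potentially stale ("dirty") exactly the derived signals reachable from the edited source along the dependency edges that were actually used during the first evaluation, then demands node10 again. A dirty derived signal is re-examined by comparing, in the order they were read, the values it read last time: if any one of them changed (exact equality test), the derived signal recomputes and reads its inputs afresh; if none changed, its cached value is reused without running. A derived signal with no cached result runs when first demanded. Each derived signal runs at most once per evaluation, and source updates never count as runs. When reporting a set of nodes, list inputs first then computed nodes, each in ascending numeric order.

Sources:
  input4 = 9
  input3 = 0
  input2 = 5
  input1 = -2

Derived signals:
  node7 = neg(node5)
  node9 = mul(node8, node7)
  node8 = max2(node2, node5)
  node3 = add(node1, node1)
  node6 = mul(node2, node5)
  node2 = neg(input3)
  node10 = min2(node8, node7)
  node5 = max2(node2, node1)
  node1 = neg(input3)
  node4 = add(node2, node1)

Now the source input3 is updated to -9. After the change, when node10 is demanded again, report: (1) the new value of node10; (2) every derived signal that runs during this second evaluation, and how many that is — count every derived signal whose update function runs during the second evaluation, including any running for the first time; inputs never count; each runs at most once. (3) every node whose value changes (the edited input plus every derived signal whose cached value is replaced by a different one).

New value of node10: -9.
Derived signals that run: node1, node2, node5, node7, node8, node10 — 6 in total.
Values that change: input3, node1, node2, node5, node7, node8, node10.

First evaluation (everything demanded from the output):
  node1 = neg(0) = 0
  node2 = neg(0) = 0
  node5 = max2(0, 0) = 0
  node7 = neg(0) = 0
  node8 = max2(0, 0) = 0
  node10 = min2(0, 0) = 0

Propagation after the edit:
  node1: runs — input3 0->-9; result 9.
  node2: runs — input3 0->-9; result 9.
  node5: runs — node2 0->9; node1 0->9; result 9.
  node7: runs — node5 0->9; result -9.
  node8: runs — node2 0->9; node5 0->9; result 9.
  node10: runs — node8 0->9; node7 0->-9; result -9.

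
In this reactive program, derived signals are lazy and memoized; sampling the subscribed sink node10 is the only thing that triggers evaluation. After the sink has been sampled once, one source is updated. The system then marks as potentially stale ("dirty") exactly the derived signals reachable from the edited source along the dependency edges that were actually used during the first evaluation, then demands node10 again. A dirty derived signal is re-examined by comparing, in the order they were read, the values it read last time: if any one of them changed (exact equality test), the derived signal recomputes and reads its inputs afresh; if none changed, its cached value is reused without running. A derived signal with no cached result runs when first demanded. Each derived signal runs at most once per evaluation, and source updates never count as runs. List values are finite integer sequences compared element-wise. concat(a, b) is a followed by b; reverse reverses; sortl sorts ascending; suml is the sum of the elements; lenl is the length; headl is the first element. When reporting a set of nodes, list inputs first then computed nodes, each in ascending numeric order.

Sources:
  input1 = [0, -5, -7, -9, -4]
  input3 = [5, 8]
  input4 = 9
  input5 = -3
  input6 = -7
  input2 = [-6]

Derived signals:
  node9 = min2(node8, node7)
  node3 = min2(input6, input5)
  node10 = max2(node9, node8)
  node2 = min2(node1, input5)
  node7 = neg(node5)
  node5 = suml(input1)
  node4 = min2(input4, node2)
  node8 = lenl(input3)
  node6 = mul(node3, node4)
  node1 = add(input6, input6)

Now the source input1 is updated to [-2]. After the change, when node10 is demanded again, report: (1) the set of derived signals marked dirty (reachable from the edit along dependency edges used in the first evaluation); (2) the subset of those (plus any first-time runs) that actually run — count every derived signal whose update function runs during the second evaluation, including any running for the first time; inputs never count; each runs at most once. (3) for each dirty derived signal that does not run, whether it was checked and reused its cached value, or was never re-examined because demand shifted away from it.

The edit dirties: node5, node7, node9, node10.
3 derived signals run: node5, node7, node9.
Cache hits after checking: node10.
Note the absorption at node9: it re-runs yet its value is the same, leaving the output's value untouched.

First demand of the output computes:
  node5 = suml([0, -5, -7, -9, -4]) = -25
  node7 = neg(-25) = 25
  node8 = lenl([5, 8]) = 2
  node9 = min2(2, 25) = 2
  node10 = max2(2, 2) = 2

After the edit, cleaning proceeds:
  node5: a read changed (input1 [0, -5, -7, -9, -4]->[-2]) — executes, giving -2.
  node7: a read changed (node5 -25->-2) — executes, giving 2.
  node9: a read changed (node7 25->2) — executes, giving 2 — identical to its old value.
  node10: dirty, but its reads are unchanged (node9 unchanged, node8 unchanged); cached 2 stands.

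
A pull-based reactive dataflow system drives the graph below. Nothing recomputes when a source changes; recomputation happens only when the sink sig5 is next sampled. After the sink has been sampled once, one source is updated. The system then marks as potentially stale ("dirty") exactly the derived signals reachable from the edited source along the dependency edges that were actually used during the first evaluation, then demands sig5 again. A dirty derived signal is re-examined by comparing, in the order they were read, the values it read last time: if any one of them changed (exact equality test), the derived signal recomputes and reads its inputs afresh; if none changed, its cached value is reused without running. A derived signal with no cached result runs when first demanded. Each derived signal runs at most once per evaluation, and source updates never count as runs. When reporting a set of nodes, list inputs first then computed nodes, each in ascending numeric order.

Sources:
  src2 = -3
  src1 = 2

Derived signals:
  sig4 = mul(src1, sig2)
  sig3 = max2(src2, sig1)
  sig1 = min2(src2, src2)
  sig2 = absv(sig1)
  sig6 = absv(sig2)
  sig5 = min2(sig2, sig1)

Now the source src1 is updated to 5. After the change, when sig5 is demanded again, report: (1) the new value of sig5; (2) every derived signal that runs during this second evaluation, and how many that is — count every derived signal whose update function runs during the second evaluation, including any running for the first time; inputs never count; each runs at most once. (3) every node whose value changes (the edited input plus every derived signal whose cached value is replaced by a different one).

New value of sig5: -3.
Derived signals that run: none — 0 in total.
Values that change: src1.
Key observation: src1 is never demanded by the output, so the edit triggers no recomputation at all.

First evaluation (everything demanded from the output):
  sig1 = min2(-3, -3) = -3
  sig2 = absv(-3) = 3
  sig5 = min2(3, -3) = -3

Propagation after the edit:
  src1 feeds no computation that the output demands — nothing is marked dirty and nothing runs.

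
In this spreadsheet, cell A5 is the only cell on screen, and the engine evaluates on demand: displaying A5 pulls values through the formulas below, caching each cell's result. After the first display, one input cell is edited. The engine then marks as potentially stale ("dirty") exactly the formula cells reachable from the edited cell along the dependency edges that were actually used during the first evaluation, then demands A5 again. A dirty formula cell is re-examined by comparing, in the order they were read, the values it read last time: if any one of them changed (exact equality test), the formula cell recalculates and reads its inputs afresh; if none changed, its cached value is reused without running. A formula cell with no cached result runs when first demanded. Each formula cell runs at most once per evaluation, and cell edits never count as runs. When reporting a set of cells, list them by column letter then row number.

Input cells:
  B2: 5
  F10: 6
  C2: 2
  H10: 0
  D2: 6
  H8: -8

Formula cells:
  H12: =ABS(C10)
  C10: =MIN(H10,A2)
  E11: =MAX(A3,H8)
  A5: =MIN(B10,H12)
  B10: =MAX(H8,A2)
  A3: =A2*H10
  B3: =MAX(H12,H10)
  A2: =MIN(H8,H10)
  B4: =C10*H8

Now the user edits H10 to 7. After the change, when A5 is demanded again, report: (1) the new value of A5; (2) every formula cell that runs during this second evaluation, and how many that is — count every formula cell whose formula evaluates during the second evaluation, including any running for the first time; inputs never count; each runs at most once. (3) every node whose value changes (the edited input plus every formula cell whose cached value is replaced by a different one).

A5 now evaluates to -8.
Run set: A2, C10 (2 run).
Changed values: H10.
The important point: at H12 every value read last time is unchanged, so the dirty flag clears without a run.

Initial pass — values computed on the first demand:
  A2 = MIN(-8, 0) = -8
  B10 = MAX(-8, -8) = -8
  C10 = MIN(0, -8) = -8
  H12 = ABS(-8) = 8
  A5 = MIN(-8, 8) = -8

Second demand — change propagation:
  A2: re-runs because H10 0->7; new result -8 (unchanged).
  B10: re-examined; everything it read last time is the same (H8 unchanged, A2 unchanged) — cache -8 kept, no run.
  C10: re-runs because H10 0->7; new result -8 (unchanged).
  H12: re-examined; everything it read last time is the same (C10 unchanged) — cache 8 kept, no run.
  A5: re-examined; everything it read last time is the same (B10 unchanged, H12 unchanged) — cache -8 kept, no run.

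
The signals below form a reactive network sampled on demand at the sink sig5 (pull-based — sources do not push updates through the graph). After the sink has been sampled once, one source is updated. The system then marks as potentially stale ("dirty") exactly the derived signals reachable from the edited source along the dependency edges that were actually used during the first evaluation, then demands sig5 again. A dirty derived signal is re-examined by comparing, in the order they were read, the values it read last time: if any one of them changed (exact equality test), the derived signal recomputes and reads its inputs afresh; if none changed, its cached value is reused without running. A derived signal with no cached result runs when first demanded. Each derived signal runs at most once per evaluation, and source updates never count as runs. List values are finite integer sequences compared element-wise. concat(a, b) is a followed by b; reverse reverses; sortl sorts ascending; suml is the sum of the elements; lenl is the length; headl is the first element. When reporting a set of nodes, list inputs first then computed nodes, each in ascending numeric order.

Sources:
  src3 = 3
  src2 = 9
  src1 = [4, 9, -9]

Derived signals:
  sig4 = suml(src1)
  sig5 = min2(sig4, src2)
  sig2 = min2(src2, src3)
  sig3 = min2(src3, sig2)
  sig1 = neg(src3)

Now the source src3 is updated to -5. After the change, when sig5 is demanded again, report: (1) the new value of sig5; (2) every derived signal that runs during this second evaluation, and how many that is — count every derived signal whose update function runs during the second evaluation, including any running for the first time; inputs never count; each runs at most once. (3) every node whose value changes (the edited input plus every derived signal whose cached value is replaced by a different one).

sig5 now evaluates to 4.
Run set: none (0 run).
Changed values: src3.
The important point: nothing the output needs ever reads src3, so the edit is invisible to it.

Initial pass — values computed on the first demand:
  sig4 = suml([4, 9, -9]) = 4
  sig5 = min2(4, 9) = 4

Second demand — change propagation:
  no demanded computation ever read src3, so the edit dirties nothing and nothing runs.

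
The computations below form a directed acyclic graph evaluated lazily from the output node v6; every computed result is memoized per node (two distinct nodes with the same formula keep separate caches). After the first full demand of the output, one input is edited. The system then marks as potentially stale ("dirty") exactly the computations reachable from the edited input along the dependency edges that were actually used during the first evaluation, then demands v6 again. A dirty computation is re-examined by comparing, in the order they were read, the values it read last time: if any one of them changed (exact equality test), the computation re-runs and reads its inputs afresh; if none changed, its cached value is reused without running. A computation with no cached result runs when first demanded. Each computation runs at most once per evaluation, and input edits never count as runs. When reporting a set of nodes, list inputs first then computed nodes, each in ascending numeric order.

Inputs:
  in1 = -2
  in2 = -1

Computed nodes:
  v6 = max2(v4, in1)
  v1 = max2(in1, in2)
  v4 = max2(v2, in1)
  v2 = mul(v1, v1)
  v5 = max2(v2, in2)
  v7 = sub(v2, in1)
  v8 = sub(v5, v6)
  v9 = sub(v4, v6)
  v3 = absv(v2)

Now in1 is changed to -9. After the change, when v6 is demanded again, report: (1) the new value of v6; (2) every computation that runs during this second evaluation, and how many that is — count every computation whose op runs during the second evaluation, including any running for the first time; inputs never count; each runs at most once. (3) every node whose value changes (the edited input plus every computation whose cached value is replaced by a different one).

Demanding v6 again yields 1.
3 computations run: v1, v4, v6.
The nodes whose values change: in1.
Note where the cutoff bites: v2 is checked, finds nothing changed, and keeps its cache.

First demand of the output computes:
  v1 = max2(-2, -1) = -1
  v2 = mul(-1, -1) = 1
  v4 = max2(1, -2) = 1
  v6 = max2(1, -2) = 1

After the edit, cleaning proceeds:
  v1: a read changed (in1 -2->-9) — executes, giving -1 — identical to its old value.
  v2: dirty, but its reads are unchanged (v1 unchanged, v1 unchanged); cached 1 stands.
  v4: a read changed (in1 -2->-9) — executes, giving 1 — identical to its old value.
  v6: a read changed (in1 -2->-9) — executes, giving 1 — identical to its old value.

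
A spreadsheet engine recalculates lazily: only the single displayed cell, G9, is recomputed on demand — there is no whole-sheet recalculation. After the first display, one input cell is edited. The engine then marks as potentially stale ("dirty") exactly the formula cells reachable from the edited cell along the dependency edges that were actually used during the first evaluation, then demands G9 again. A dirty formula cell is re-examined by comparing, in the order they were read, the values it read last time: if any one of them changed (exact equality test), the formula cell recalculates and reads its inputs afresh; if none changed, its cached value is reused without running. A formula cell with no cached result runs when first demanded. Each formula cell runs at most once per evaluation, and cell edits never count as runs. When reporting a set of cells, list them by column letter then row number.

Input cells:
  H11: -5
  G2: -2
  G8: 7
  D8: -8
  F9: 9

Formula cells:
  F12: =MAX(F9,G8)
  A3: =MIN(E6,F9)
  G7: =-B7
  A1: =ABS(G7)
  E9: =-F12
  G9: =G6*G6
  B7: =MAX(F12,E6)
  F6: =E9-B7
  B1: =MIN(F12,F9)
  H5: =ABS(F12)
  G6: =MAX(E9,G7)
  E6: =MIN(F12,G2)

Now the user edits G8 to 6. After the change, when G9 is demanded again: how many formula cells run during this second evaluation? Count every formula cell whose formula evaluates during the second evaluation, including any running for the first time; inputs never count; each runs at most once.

Formula cells that run: F12 — 1 in total.
Key observation: the change is absorbed at F12 — it re-runs but produces the same value, and the output's value is unchanged.

First evaluation (everything demanded from the output):
  F12 = MAX(9, 7) = 9
  E6 = MIN(9, -2) = -2
  B7 = MAX(9, -2) = 9
  E9 = -(9) = -9
  G7 = -(9) = -9
  G6 = MAX(-9, -9) = -9
  G9 = -9 * -9 = 81

Propagation after the edit:
  F12: runs — G8 7->6; result 9 (same value as before).
  E6: checked — values it read are unchanged (F12 unchanged, G2 unchanged); reused cached -2 without running.
  B7: checked — values it read are unchanged (F12 unchanged, E6 unchanged); reused cached 9 without running.
  E9: checked — values it read are unchanged (F12 unchanged); reused cached -9 without running.
  G7: checked — values it read are unchanged (B7 unchanged); reused cached -9 without running.
  G6: checked — values it read are unchanged (E9 unchanged, G7 unchanged); reused cached -9 without running.
  G9: checked — values it read are unchanged (G6 unchanged, G6 unchanged); reused cached 81 without running.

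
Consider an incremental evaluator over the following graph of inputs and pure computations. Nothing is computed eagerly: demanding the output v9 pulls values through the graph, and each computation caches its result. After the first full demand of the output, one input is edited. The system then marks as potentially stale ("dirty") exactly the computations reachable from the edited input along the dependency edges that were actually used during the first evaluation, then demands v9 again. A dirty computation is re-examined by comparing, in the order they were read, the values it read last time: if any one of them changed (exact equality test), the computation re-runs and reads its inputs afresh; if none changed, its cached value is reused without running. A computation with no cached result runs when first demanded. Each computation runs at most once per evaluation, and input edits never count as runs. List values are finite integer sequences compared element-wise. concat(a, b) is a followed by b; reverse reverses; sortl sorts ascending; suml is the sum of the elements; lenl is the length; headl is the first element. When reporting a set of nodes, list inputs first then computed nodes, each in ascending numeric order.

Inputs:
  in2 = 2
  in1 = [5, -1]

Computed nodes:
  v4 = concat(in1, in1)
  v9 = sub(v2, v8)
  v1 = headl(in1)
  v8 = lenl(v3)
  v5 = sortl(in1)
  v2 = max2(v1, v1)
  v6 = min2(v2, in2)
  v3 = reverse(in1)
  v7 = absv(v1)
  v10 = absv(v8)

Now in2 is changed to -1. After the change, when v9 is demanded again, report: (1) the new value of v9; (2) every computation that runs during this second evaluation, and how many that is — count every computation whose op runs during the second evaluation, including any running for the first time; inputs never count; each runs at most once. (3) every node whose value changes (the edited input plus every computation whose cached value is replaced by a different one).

Initial pass — values computed on the first demand:
  v1 = headl([5, -1]) = 5
  v2 = max2(5, 5) = 5
  v3 = reverse([5, -1]) = [-1, 5]
  v8 = lenl([-1, 5]) = 2
  v9 = sub(5, 2) = 3

Second demand — change propagation:
  no demanded computation ever read in2, so the edit dirties nothing and nothing runs.

The important point: nothing the output needs ever reads in2, so the edit is invisible to it.

v9 now evaluates to 3.
Run set: none (0 run).
Changed values: in2.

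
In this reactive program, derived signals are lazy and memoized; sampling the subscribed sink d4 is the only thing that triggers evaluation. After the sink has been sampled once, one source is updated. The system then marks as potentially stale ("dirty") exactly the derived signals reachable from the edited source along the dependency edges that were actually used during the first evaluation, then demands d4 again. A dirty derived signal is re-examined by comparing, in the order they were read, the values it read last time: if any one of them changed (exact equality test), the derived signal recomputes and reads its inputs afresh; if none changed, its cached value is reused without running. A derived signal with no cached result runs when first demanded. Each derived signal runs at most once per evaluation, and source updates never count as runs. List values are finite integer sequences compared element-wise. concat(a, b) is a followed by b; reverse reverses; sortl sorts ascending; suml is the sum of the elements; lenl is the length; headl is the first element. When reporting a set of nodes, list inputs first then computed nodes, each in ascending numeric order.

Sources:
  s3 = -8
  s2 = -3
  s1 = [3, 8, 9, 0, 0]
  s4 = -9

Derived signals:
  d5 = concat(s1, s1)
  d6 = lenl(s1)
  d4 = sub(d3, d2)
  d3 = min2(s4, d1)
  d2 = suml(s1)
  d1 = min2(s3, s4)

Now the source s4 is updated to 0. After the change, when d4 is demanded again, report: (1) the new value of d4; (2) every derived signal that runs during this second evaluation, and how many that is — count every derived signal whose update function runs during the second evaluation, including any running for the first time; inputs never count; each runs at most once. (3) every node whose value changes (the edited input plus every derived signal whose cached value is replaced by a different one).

Demanding d4 again yields -28.
3 derived signals run: d1, d3, d4.
The nodes whose values change: s4, d1, d3, d4.

First demand of the output computes:
  d1 = min2(-8, -9) = -9
  d2 = suml([3, 8, 9, 0, 0]) = 20
  d3 = min2(-9, -9) = -9
  d4 = sub(-9, 20) = -29

After the edit, cleaning proceeds:
  d1: a read changed (s4 -9->0) — executes, giving -8.
  d3: a read changed (s4 -9->0; d1 -9->-8) — executes, giving -8.
  d4: a read changed (d3 -9->-8) — executes, giving -28.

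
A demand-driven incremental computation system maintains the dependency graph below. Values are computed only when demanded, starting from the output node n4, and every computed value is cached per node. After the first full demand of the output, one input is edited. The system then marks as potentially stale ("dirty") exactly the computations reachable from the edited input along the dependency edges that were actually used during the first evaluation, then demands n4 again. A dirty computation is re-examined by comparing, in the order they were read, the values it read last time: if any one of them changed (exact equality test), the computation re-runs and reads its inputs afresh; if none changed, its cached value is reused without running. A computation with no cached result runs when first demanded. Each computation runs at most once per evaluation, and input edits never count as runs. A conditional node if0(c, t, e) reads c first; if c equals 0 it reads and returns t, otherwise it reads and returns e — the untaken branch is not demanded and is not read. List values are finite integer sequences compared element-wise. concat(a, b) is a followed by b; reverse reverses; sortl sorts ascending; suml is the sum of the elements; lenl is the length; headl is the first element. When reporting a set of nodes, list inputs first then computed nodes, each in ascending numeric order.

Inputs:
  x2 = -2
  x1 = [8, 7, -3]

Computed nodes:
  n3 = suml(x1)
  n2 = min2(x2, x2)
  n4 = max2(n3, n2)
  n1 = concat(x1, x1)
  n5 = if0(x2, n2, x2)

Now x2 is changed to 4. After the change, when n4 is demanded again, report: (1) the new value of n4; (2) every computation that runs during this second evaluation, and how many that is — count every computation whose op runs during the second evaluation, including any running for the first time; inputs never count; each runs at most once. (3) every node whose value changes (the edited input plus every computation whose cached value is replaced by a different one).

New value of n4: 12.
Computations that run: n2, n4 — 2 in total.
Values that change: x2, n2.

First evaluation (everything demanded from the output):
  n2 = min2(-2, -2) = -2
  n3 = suml([8, 7, -3]) = 12
  n4 = max2(12, -2) = 12

Propagation after the edit:
  n2: runs — x2 -2->4; x2 -2->4; result 4.
  n4: runs — n2 -2->4; result 12 (same value as before).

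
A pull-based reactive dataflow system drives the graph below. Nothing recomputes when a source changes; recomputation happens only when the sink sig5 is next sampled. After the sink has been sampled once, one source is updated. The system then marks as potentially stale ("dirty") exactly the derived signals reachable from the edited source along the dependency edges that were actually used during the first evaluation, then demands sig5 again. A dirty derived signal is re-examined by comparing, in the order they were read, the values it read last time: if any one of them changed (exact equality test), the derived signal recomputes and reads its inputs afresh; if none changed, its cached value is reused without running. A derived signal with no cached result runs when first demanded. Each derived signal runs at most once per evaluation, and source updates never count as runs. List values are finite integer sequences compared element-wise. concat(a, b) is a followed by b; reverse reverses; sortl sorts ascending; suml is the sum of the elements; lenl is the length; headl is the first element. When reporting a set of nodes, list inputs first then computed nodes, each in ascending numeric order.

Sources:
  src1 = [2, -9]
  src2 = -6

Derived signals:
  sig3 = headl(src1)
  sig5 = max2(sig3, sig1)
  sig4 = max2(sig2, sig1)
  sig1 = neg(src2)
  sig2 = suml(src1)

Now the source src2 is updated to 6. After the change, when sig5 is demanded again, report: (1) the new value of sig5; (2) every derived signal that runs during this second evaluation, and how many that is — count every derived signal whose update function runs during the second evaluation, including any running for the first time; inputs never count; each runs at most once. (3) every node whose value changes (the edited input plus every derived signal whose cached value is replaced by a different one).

New value of sig5: 2.
Derived signals that run: sig1, sig5 — 2 in total.
Values that change: src2, sig1, sig5.

First evaluation (everything demanded from the output):
  sig1 = neg(-6) = 6
  sig3 = headl([2, -9]) = 2
  sig5 = max2(2, 6) = 6

Propagation after the edit:
  sig1: runs — src2 -6->6; result -6.
  sig5: runs — sig1 6->-6; result 2.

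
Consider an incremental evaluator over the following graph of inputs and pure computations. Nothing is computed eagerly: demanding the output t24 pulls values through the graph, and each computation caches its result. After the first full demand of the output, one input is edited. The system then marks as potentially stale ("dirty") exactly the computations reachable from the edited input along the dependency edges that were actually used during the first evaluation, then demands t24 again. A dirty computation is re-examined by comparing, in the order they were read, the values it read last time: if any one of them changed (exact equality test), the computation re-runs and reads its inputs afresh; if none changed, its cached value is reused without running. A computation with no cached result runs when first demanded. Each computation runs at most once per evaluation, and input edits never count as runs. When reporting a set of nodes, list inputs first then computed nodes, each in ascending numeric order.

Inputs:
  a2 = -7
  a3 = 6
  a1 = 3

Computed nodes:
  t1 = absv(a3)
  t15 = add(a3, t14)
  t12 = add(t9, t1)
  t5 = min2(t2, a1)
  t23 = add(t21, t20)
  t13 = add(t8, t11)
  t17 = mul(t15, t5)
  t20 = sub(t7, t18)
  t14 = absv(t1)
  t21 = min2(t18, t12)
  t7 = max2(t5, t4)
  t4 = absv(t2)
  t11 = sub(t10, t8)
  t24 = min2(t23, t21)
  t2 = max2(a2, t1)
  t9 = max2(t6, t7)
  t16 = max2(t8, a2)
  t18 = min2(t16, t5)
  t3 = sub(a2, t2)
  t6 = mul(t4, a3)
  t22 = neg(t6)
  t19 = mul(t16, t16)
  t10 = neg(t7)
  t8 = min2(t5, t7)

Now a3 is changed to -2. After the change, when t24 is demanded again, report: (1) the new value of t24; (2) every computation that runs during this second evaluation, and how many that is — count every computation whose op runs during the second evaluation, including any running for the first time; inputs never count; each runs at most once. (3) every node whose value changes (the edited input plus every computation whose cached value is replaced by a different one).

t24 now evaluates to 2.
Run set: t1, t2, t4, t5, t6, t7, t8, t9, t12, t16, t18, t20, t21, t23, t24 (15 run).
Changed values: a3, t1, t2, t4, t5, t6, t7, t8, t9, t12, t16, t18, t20, t21, t23, t24.

Initial pass — values computed on the first demand:
  t1 = absv(6) = 6
  t2 = max2(-7, 6) = 6
  t4 = absv(6) = 6
  t5 = min2(6, 3) = 3
  t6 = mul(6, 6) = 36
  t7 = max2(3, 6) = 6
  t8 = min2(3, 6) = 3
  t9 = max2(36, 6) = 36
  t12 = add(36, 6) = 42
  t16 = max2(3, -7) = 3
  t18 = min2(3, 3) = 3
  t20 = sub(6, 3) = 3
  t21 = min2(3, 42) = 3
  t23 = add(3, 3) = 6
  t24 = min2(6, 3) = 3

Second demand — change propagation:
  t1: re-runs because a3 6->-2; new result 2.
  t2: re-runs because t1 6->2; new result 2.
  t4: re-runs because t2 6->2; new result 2.
  t5: re-runs because t2 6->2; new result 2.
  t6: re-runs because t4 6->2; a3 6->-2; new result -4.
  t7: re-runs because t5 3->2; t4 6->2; new result 2.
  t8: re-runs because t5 3->2; t7 6->2; new result 2.
  t9: re-runs because t6 36->-4; t7 6->2; new result 2.
  t12: re-runs because t9 36->2; t1 6->2; new result 4.
  t16: re-runs because t8 3->2; new result 2.
  t18: re-runs because t16 3->2; t5 3->2; new result 2.
  t20: re-runs because t7 6->2; t18 3->2; new result 0.
  t21: re-runs because t18 3->2; t12 42->4; new result 2.
  t23: re-runs because t21 3->2; t20 3->0; new result 2.
  t24: re-runs because t23 6->2; t21 3->2; new result 2.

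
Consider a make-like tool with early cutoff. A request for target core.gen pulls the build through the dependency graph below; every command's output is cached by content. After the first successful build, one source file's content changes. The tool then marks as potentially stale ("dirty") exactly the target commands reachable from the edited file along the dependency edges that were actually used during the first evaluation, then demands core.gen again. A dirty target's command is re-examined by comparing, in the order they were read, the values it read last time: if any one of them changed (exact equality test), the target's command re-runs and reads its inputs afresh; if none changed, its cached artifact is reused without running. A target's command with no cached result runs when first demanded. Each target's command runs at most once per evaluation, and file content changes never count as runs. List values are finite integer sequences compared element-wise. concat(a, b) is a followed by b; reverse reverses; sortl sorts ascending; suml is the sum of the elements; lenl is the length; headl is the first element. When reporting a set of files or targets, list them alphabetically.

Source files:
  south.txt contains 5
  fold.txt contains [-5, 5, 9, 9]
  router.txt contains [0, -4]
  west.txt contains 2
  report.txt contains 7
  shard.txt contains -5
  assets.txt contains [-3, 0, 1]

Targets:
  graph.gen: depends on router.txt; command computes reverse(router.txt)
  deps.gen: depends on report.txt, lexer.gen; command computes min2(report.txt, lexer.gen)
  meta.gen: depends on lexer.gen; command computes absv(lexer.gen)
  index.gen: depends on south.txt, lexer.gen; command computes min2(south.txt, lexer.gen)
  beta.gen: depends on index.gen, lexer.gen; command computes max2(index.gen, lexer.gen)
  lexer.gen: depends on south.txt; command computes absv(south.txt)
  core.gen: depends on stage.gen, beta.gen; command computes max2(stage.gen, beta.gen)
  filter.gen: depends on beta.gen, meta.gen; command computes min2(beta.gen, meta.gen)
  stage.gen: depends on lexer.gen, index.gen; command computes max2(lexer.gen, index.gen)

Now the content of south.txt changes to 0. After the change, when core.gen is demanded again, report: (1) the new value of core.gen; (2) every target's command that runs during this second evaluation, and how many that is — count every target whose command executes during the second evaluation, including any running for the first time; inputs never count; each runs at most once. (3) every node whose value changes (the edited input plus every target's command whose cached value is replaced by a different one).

First demand of the output computes:
  lexer.gen = absv(5) = 5
  index.gen = min2(5, 5) = 5
  beta.gen = max2(5, 5) = 5
  stage.gen = max2(5, 5) = 5
  core.gen = max2(5, 5) = 5

After the edit, cleaning proceeds:
  lexer.gen: a read changed (south.txt 5->0) — executes, giving 0.
  index.gen: a read changed (south.txt 5->0; lexer.gen 5->0) — executes, giving 0.
  beta.gen: a read changed (index.gen 5->0; lexer.gen 5->0) — executes, giving 0.
  stage.gen: a read changed (lexer.gen 5->0; index.gen 5->0) — executes, giving 0.
  core.gen: a read changed (stage.gen 5->0; beta.gen 5->0) — executes, giving 0.

Demanding core.gen again yields 0.
5 target commands run: beta.gen, core.gen, index.gen, lexer.gen, stage.gen.
The nodes whose values change: beta.gen, core.gen, index.gen, lexer.gen, south.txt, stage.gen.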